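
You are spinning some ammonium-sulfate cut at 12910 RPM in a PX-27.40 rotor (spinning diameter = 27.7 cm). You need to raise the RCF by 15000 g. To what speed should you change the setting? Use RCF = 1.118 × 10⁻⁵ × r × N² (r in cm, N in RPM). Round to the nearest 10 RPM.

r = 27.7 / 2 = 13.85 cm
Current RCF = 1.118 × 10⁻⁵ × 13.85 × (12910)² = 1.118 × 10⁻⁵ × 13.85 × 166,668,100 ≈ 25,807.4 × g
Target RCF = 25,807.4 + 15,000 = 40,807.4 × g
N² = 40,807.4 / (15.4843 × 10⁻⁵) = 263,540,489
N ≈ √263,540,489 ≈ 16,233.9

≈ 16230 RPM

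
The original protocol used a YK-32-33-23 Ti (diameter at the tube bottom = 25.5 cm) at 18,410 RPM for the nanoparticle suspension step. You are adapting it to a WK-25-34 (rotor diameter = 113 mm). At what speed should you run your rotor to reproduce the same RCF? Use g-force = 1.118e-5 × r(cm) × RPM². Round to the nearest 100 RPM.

≈ 27700 RPM

Original rotor: r = 25.5 / 2 = 12.75 cm
RCF_original = 1.118 × 10⁻⁵ × 12.75 × (18410)² = 1.118 × 10⁻⁵ × 12.75 × 338,928,100 ≈ 48,312.5 × g
Your rotor: r = 113 mm / 2 = 56.5 mm = 5.65 cm
48,312.5 = 1.118 × 10⁻⁵ × 5.65 × N²
N² = 48,312.5 / (6.3167 × 10⁻⁵) = 764,837,653
N ≈ √764,837,653 ≈ 27,655.7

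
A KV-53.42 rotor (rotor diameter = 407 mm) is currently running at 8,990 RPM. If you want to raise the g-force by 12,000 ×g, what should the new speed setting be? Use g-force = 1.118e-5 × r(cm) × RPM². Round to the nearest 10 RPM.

r = 407 mm / 2 = 203.5 mm = 20.35 cm
Current RCF = 1.118 × 10⁻⁵ × 20.35 × (8990)² = 1.118 × 10⁻⁵ × 20.35 × 80,820,100 ≈ 18,387.6 × g
Target RCF = 18,387.6 + 12,000 = 30,387.6 × g
N² = 30,387.6 / (22.7513 × 10⁻⁵) = 133,564,236
N ≈ √133,564,236 ≈ 11,557.0

11560 RPM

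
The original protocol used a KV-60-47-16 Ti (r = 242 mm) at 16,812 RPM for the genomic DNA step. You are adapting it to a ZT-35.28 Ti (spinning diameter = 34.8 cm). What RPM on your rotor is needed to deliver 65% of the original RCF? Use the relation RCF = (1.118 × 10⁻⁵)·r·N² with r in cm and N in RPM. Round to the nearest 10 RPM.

≈ 15980 RPM

Original rotor: r = 242 mm = 24.2 cm
RCF_original = 1.118 × 10⁻⁵ × 24.2 × (16812)² = 1.118 × 10⁻⁵ × 24.2 × 282,643,344 ≈ 76,470.9 × g
Target RCF = 0.65 × 76,470.9 ≈ 49,706.1 × g
Your rotor: r = 34.8 / 2 = 17.4 cm
49,706.1 = 1.118 × 10⁻⁵ × 17.4 × N²
N² = 49,706.1 / (19.4532 × 10⁻⁵) = 255,516,316
N ≈ √255,516,316 ≈ 15,984.9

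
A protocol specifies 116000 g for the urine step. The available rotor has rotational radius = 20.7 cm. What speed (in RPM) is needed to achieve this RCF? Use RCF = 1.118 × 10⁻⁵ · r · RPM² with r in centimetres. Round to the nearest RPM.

116,000 = 1.118 × 10⁻⁵ × 20.7 × N²
N² = 116,000 / (23.1426 × 10⁻⁵) = 501,240,137
N ≈ √501,240,137 ≈ 22,388.4

22388 RPM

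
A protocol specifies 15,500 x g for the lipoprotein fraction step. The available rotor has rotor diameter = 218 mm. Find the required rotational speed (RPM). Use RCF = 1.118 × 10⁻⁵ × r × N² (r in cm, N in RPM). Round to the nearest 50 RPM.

r = 218 mm / 2 = 109 mm = 10.9 cm
15,500 = 1.118 × 10⁻⁵ × 10.9 × N²
N² = 15,500 / (12.1862 × 10⁻⁵) = 127,193,054
N ≈ √127,193,054 ≈ 11,278.0

N ≈ 11300 RPM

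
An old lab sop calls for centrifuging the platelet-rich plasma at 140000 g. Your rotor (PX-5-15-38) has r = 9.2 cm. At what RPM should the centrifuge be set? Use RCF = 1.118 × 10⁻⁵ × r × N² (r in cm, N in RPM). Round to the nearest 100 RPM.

36900 RPM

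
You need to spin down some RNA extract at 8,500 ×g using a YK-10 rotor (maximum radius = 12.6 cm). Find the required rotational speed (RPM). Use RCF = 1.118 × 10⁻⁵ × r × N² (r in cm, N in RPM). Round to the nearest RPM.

7768 RPM

8,500 = 1.118 × 10⁻⁵ × 12.6 × N²
N² = 8,500 / (14.0868 × 10⁻⁵) = 60,340,177
N ≈ √60,340,177 ≈ 7,767.9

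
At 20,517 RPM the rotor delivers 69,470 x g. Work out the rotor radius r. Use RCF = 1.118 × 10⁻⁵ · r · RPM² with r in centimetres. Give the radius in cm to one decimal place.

≈ 14.8 cm

69470 = 1.118 × 10⁻⁵ × r × (20517)²
r = 69470 / (1.118 × 10⁻⁵ × 420,947,289) = 69470 / 4706.191 ≈ 14.761 cm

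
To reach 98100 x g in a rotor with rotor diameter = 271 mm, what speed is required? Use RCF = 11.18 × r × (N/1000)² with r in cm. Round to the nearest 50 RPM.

r = 271 mm / 2 = 135.5 mm = 13.55 cm
RCF = 11.18 × r × (N/1000)²
98,100 = 11.18 × 13.55 × (N/1000)²
(N/1000)² = 98,100 / 151.489 = 647.5718
N = 1000 × √647.5718 ≈ 25,447.4

≈ 25450 RPM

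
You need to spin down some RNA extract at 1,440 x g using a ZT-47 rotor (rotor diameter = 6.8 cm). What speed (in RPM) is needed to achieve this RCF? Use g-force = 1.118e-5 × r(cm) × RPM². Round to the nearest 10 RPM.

6150 RPM

r = 6.8 / 2 = 3.4 cm
1,440 = 1.118 × 10⁻⁵ × 3.4 × N²
N² = 1,440 / (3.8012 × 10⁻⁵) = 37,882,774
N ≈ √37,882,774 ≈ 6,154.9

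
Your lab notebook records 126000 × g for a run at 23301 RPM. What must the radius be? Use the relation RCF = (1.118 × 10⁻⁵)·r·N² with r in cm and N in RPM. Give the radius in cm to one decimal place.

126000 = 1.118 × 10⁻⁵ × r × (23301)²
r = 126000 / (1.118 × 10⁻⁵ × 542,936,601) = 126000 / 6070.031 ≈ 20.758 cm

≈ 20.8 cm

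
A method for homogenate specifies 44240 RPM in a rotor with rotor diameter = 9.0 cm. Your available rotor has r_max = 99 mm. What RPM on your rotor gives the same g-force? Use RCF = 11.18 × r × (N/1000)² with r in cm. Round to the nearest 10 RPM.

≈ 29830 RPM

Original rotor: r = 9.0 / 2 = 4.5 cm
RCF_original = 11.18 × 4.5 × (44.24)² = 11.18 × 4.5 × 1,957.1776 ≈ 98,465.6 × g
Your rotor: r = 99 mm = 9.9 cm
98,465.6 = 11.18 × 9.9 × (N/1000)²
(N/1000)² = 98,465.6 / 110.682 = 889.6261
N = 1000 × √889.6261 ≈ 29,826.6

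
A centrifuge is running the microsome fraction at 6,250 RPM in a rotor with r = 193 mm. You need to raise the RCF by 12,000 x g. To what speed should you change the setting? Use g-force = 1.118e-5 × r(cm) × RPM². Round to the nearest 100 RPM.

r = 193 mm = 19.3 cm
Current RCF = 1.118 × 10⁻⁵ × 19.3 × (6250)² = 1.118 × 10⁻⁵ × 19.3 × 39,062,500 ≈ 8,428.7 × g
Target RCF = 8,428.7 + 12,000 = 20,428.7 × g
N² = 20,428.7 / (21.5774 × 10⁻⁵) = 94,676,374
N ≈ √94,676,374 ≈ 9,730.2

9700 RPM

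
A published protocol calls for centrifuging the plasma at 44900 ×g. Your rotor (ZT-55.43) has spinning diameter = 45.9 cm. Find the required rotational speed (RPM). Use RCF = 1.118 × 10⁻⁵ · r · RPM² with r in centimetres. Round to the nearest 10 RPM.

13230 RPM

r = 45.9 / 2 = 22.95 cm
44,900 = 1.118 × 10⁻⁵ × 22.95 × N²
N² = 44,900 / (25.6581 × 10⁻⁵) = 174,993,472
N ≈ √174,993,472 ≈ 13,228.5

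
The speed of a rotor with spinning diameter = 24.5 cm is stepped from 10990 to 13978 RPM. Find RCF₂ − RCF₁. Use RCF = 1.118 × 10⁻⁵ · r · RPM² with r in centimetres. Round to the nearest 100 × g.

≈ 10200 ×g

r = 24.5 / 2 = 12.25 cm
RCF₁ = 1.118 × 10⁻⁵ × 12.25 × (10990)² = 1.118 × 10⁻⁵ × 12.25 × 120,780,100 ≈ 16,541.4 × g
RCF₂ = 1.118 × 10⁻⁵ × 12.25 × (13978)² = 1.118 × 10⁻⁵ × 12.25 × 195,384,484 ≈ 26,758.9 × g
Increase = 26,758.9 − 16,541.4 = 10,217.5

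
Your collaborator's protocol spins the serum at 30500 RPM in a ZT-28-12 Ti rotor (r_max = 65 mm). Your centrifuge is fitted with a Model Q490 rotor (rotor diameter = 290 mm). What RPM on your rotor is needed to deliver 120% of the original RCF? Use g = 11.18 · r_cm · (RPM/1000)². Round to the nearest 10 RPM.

Original rotor: r = 65 mm = 6.5 cm
RCF_original = 11.18 × 6.5 × (30.5)² = 11.18 × 6.5 × 930.25 ≈ 67,601.3 × g
Target RCF = 1.2 × 67,601.3 ≈ 81,121.6 × g
Your rotor: r = 290 mm / 2 = 145 mm = 14.5 cm
81,121.6 = 11.18 × 14.5 × (N/1000)²
(N/1000)² = 81,121.6 / 162.11 = 500.4108
N = 1000 × √500.4108 ≈ 22,369.9

22370 RPM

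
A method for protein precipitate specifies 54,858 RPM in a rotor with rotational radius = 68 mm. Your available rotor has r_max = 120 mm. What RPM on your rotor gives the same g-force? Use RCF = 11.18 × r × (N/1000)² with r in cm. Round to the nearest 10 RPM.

Original rotor: r = 68 mm = 6.8 cm
RCF_original = 11.18 × 6.8 × (54.858)² = 11.18 × 6.8 × 3,009.400164 ≈ 228,786.6 × g
Your rotor: r = 120 mm = 12.0 cm
228,786.6 = 11.18 × 12 × (N/1000)²
(N/1000)² = 228,786.6 / 134.16 = 1705.326
N = 1000 × √1705.326 ≈ 41,295.6

41300 RPM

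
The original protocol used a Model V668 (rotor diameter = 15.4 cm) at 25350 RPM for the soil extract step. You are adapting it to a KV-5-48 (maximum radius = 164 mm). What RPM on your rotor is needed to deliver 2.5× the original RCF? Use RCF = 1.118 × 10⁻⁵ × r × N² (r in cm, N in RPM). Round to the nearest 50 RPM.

27450 RPM

Original rotor: r = 15.4 / 2 = 7.7 cm
RCF_original = 1.118 × 10⁻⁵ × 7.7 × (25350)² = 1.118 × 10⁻⁵ × 7.7 × 642,622,500 ≈ 55,320.8 × g
Target RCF = 2.5 × 55,320.8 ≈ 138,302 × g
Your rotor: r = 164 mm = 16.4 cm
138,302 = 1.118 × 10⁻⁵ × 16.4 × N²
N² = 138,302 / (18.3352 × 10⁻⁵) = 754,297,744
N ≈ √754,297,744 ≈ 27,464.5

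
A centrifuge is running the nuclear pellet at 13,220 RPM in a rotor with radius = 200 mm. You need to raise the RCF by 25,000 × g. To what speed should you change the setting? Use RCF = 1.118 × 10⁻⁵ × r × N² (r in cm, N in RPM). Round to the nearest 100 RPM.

r = 200 mm = 20.0 cm
Current RCF = 1.118 × 10⁻⁵ × 20 × (13220)² = 1.118 × 10⁻⁵ × 20 × 174,768,400 ≈ 39,078.2 × g
Target RCF = 39,078.2 + 25,000 = 64,078.2 × g
N² = 64,078.2 / (22.36 × 10⁻⁵) = 286,575,134
N ≈ √286,575,134 ≈ 16,928.5

16900 RPM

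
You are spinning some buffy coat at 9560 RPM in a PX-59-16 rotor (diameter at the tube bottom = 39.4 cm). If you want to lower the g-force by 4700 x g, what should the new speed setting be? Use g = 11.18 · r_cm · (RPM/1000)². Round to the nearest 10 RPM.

r = 39.4 / 2 = 19.7 cm
Current RCF = 11.18 × 19.7 × (9.56)² = 11.18 × 19.7 × 91.3936 ≈ 20,129.1 × g
Target RCF = 20,129.1 − 4,700 = 15,429.1 × g
(N/1000)² = 15,429.1 / 220.246 = 70.05394
N = 1000 × √70.05394 ≈ 8,369.8

≈ 8370 RPM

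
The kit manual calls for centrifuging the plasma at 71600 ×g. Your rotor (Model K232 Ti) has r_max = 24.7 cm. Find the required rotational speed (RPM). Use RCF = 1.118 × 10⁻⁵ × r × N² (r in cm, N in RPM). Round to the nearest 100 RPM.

≈ 16100 RPM

71,600 = 1.118 × 10⁻⁵ × 24.7 × N²
N² = 71,600 / (27.6146 × 10⁻⁵) = 259,283,133
N ≈ √259,283,133 ≈ 16,102.3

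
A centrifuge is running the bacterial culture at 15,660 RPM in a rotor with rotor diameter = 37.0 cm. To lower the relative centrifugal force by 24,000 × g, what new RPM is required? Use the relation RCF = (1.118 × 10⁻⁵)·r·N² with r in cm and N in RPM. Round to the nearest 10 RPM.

r = 37.0 / 2 = 18.5 cm
Current RCF = 1.118 × 10⁻⁵ × 18.5 × (15660)² = 1.118 × 10⁻⁵ × 18.5 × 245,235,600 ≈ 50,722.1 × g
Target RCF = 50,722.1 − 24,000 = 26,722.1 × g
N² = 26,722.1 / (20.683 × 10⁻⁵) = 129,198,375
N ≈ √129,198,375 ≈ 11,366.5

11370 RPM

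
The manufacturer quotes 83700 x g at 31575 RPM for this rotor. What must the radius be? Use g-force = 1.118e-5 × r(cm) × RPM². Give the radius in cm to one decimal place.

r ≈ 7.5 cm

RCF = 1.118 × 10⁻⁵ × r × N²
83700 = 1.118 × 10⁻⁵ × r × (31575)²
r = 83700 / (1.118 × 10⁻⁵ × 996,980,625) = 83700 / 11146.24 ≈ 7.509 cm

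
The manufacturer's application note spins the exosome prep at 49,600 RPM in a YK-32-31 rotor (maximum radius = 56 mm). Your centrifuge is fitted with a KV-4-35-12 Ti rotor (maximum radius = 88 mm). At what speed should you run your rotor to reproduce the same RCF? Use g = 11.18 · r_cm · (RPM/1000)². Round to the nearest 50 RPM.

Original rotor: r = 56 mm = 5.6 cm
RCF_original = 11.18 × 5.6 × (49.6)² = 11.18 × 5.6 × 2,460.16 ≈ 154,025.7 × g
Your rotor: r = 88 mm = 8.8 cm
154,025.7 = 11.18 × 8.8 × (N/1000)²
(N/1000)² = 154,025.7 / 98.384 = 1565.556
N = 1000 × √1565.556 ≈ 39,567.1

39550 RPM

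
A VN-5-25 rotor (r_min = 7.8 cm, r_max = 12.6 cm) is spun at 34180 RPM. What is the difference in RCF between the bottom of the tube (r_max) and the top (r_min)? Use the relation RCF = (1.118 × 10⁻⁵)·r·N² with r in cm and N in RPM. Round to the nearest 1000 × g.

≈ 63000 ×g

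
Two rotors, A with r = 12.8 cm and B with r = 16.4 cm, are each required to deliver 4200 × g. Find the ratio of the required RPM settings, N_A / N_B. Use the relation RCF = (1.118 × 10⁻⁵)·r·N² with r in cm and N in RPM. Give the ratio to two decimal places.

1.13

At fixed RCF, N ∝ 1/√r, so N_A/N_B = √(r_B/r_A) = √(16.4/12.8) = √1.281250 = 1.1319.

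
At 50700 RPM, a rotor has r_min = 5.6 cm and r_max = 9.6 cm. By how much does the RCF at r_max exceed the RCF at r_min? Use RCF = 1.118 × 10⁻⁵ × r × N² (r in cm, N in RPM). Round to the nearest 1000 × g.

≈ 115000 x g

ΔRCF = 1.118 × 10⁻⁵ × (r_max − r_min) × N² = 1.118 × 10⁻⁵ × 4.0 × 2,570,490,000 ≈ 114,952.3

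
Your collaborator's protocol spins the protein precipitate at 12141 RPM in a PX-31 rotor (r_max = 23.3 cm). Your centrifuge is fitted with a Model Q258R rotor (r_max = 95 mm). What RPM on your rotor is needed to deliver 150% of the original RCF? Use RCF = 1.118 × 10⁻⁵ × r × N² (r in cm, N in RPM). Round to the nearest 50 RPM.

RCF_original = 1.118 × 10⁻⁵ × 23.3 × (12141)² = 1.118 × 10⁻⁵ × 23.3 × 147,403,881 ≈ 38,397.8 × g
Target RCF = 1.5 × 38,397.8 ≈ 57,596.7 × g
Your rotor: r = 95 mm = 9.5 cm
57,596.7 = 1.118 × 10⁻⁵ × 9.5 × N²
N² = 57,596.7 / (10.621 × 10⁻⁵) = 542,290,745
N ≈ √542,290,745 ≈ 23,287.1

≈ 23300 RPM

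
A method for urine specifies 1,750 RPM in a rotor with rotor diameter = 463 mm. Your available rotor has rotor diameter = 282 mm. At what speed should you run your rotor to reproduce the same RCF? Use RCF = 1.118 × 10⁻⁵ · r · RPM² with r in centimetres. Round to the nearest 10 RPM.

Original rotor: r = 463 mm / 2 = 231.5 mm = 23.15 cm
RCF = 1.118 × 10⁻⁵ × r × N²
RCF_original = 1.118 × 10⁻⁵ × 23.15 × (1750)² = 1.118 × 10⁻⁵ × 23.15 × 3,062,500 ≈ 792.6 × g
Your rotor: r = 282 mm / 2 = 141 mm = 14.1 cm
792.6 = 1.118 × 10⁻⁵ × 14.1 × N²
N² = 792.6 / (15.7638 × 10⁻⁵) = 5,027,975
N ≈ √5,027,975 ≈ 2,242.3

2240 RPM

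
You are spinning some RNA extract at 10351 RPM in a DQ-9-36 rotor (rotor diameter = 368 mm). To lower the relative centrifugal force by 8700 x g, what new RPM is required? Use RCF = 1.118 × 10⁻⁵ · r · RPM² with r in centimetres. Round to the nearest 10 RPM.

N₂ ≈ 8050 RPM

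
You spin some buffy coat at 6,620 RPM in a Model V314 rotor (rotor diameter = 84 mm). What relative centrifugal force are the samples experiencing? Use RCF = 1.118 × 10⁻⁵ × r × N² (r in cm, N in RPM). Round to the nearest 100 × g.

RCF ≈ 2100 × g

r = 84 mm / 2 = 42 mm = 4.2 cm
RCF = 1.118 × 10⁻⁵ × 4.2 × (6620)² = 1.118 × 10⁻⁵ × 4.2 × 43,824,400 ≈ 2,057.8 × g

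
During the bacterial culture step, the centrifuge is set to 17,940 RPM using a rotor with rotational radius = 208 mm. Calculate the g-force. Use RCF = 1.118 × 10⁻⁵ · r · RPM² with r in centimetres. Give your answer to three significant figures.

r = 208 mm = 20.8 cm
RCF = 1.118 × 10⁻⁵ × 20.8 × (17940)² = 1.118 × 10⁻⁵ × 20.8 × 321,843,600 ≈ 74,842.8 × g

≈ 74800 x g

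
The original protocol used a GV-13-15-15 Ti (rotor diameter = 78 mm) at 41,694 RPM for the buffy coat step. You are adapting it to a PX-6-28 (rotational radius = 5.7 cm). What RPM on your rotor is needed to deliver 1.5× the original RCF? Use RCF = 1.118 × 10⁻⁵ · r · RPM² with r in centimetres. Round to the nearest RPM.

42239 RPM

Original rotor: r = 78 mm / 2 = 39 mm = 3.9 cm
RCF_original = 1.118 × 10⁻⁵ × 3.9 × (41694)² = 1.118 × 10⁻⁵ × 3.9 × 1,738,389,636 ≈ 75,797.3 × g
Target RCF = 1.5 × 75,797.3 ≈ 113,696 × g
113,696 = 1.118 × 10⁻⁵ × 5.7 × N²
N² = 113,696 / (6.3726 × 10⁻⁵) = 1,784,138,342
N ≈ √1,784,138,342 ≈ 42,239.1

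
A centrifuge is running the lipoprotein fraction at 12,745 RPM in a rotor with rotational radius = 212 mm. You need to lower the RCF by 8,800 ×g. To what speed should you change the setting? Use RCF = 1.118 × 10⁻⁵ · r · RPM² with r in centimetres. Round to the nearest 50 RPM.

N₂ ≈ 11200 RPM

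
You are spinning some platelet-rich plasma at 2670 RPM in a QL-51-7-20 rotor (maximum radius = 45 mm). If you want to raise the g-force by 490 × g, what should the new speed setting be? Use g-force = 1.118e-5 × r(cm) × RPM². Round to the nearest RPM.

4107 RPM

r = 45 mm = 4.5 cm
Current RCF = 1.118 × 10⁻⁵ × 4.5 × (2670)² = 1.118 × 10⁻⁵ × 4.5 × 7,128,900 ≈ 358.7 × g
Target RCF = 358.7 + 490 = 848.7 × g
N² = 848.7 / (5.031 × 10⁻⁵) = 16,869,410
N ≈ √16,869,410 ≈ 4,107.2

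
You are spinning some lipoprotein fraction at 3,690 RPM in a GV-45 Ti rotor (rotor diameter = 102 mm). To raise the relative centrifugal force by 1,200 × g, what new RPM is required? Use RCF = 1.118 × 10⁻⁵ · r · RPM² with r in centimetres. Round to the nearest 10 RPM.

r = 102 mm / 2 = 51 mm = 5.1 cm
Current RCF = 1.118 × 10⁻⁵ × 5.1 × (3690)² = 1.118 × 10⁻⁵ × 5.1 × 13,616,100 ≈ 776.4 × g
Target RCF = 776.4 + 1,200 = 1,976.4 × g
N² = 1,976.4 / (5.7018 × 10⁻⁵) = 34,662,738
N ≈ √34,662,738 ≈ 5,887.5

N₂ ≈ 5890 RPM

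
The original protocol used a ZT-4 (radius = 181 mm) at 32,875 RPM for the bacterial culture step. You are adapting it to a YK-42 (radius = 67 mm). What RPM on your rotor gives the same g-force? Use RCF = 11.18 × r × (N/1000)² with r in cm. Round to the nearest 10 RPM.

Original rotor: r = 181 mm = 18.1 cm
RCF = 11.18 × r × (N/1000)²
RCF_original = 11.18 × 18.1 × (32.875)² = 11.18 × 18.1 × 1,080.765625 ≈ 218,701.6 × g
Your rotor: r = 67 mm = 6.7 cm
218,701.6 = 11.18 × 6.7 × (N/1000)²
(N/1000)² = 218,701.6 / 74.906 = 2919.681
N = 1000 × √2919.681 ≈ 54,034.1

≈ 54030 RPM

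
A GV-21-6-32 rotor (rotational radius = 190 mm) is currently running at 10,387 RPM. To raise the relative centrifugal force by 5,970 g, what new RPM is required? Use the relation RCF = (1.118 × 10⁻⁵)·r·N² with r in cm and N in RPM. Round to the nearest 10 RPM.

≈ 11660 RPM

r = 190 mm = 19.0 cm
Current RCF = 1.118 × 10⁻⁵ × 19 × (10387)² = 1.118 × 10⁻⁵ × 19 × 107,889,769 ≈ 22,917.9 × g
Target RCF = 22,917.9 + 5,970 = 28,887.9 × g
N² = 28,887.9 / (21.242 × 10⁻⁵) = 135,994,257
N ≈ √135,994,257 ≈ 11,661.7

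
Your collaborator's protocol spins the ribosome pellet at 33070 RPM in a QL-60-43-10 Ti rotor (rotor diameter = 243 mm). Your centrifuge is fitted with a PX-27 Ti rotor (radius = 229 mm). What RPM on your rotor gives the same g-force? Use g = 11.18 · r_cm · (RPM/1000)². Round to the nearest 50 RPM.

Original rotor: r = 243 mm / 2 = 121.5 mm = 12.15 cm
RCF = 11.18 × r × (N/1000)²
RCF_original = 11.18 × 12.15 × (33.07)² = 11.18 × 12.15 × 1,093.6249 ≈ 148,554.7 × g
Your rotor: r = 229 mm = 22.9 cm
148,554.7 = 11.18 × 22.9 × (N/1000)²
(N/1000)² = 148,554.7 / 256.022 = 580.2419
N = 1000 × √580.2419 ≈ 24,088.2

≈ 24100 RPM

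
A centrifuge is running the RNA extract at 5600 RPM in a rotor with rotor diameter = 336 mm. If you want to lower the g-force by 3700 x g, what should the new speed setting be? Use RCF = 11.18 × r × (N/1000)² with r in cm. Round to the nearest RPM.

r = 336 mm / 2 = 168 mm = 16.8 cm
Current RCF = 11.18 × 16.8 × (5.6)² = 11.18 × 16.8 × 31.36 ≈ 5,890.2 × g
Target RCF = 5,890.2 − 3,700 = 2,190.2 × g
(N/1000)² = 2,190.2 / 187.824 = 11.66092
N = 1000 × √11.66092 ≈ 3,414.8

3415 RPM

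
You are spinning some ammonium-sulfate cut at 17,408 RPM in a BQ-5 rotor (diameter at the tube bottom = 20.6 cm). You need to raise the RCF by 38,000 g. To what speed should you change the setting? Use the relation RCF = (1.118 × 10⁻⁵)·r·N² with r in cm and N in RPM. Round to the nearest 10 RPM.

r = 20.6 / 2 = 10.3 cm
Current RCF = 1.118 × 10⁻⁵ × 10.3 × (17408)² = 1.118 × 10⁻⁵ × 10.3 × 303,038,464 ≈ 34,896.1 × g
Target RCF = 34,896.1 + 38,000 = 72,896.1 × g
N² = 72,896.1 / (11.5154 × 10⁻⁵) = 633,031,419
N ≈ √633,031,419 ≈ 25,160.1

N₂ ≈ 25160 RPM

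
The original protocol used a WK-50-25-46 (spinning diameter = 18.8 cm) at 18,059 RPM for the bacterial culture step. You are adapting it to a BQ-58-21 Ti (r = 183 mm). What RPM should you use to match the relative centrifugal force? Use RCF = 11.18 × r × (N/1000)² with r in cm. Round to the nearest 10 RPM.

≈ 12940 RPM

Original rotor: r = 18.8 / 2 = 9.4 cm
RCF_original = 11.18 × 9.4 × (18.059)² = 11.18 × 9.4 × 326.127481 ≈ 34,273.4 × g
Your rotor: r = 183 mm = 18.3 cm
34,273.4 = 11.18 × 18.3 × (N/1000)²
(N/1000)² = 34,273.4 / 204.594 = 167.5191
N = 1000 × √167.5191 ≈ 12,942.9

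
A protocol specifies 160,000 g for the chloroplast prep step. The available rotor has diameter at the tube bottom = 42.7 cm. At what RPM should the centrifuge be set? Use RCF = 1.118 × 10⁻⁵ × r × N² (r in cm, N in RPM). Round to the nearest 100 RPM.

r = 42.7 / 2 = 21.35 cm
160,000 = 1.118 × 10⁻⁵ × 21.35 × N²
N² = 160,000 / (23.8693 × 10⁻⁵) = 670,317,102
N ≈ √670,317,102 ≈ 25,890.5

N ≈ 25900 RPM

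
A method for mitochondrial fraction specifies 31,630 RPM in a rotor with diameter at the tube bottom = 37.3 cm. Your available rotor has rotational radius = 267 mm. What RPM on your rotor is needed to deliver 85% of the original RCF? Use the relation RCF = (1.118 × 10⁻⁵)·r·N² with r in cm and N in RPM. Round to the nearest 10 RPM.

Original rotor: r = 37.3 / 2 = 18.65 cm
RCF_original = 1.118 × 10⁻⁵ × 18.65 × (31630)² = 1.118 × 10⁻⁵ × 18.65 × 1,000,456,900 ≈ 208,602.3 × g
Target RCF = 0.85 × 208,602.3 ≈ 177,312 × g
Your rotor: r = 267 mm = 26.7 cm
177,312 = 1.118 × 10⁻⁵ × 26.7 × N²
N² = 177,312 / (29.8506 × 10⁻⁵) = 593,998,111
N ≈ √593,998,111 ≈ 24,372.1

≈ 24370 RPM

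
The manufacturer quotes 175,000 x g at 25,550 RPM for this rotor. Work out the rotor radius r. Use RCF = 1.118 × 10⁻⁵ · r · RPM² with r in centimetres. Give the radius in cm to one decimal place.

24.0 cm

175000 = 1.118 × 10⁻⁵ × r × (25550)²
r = 175000 / (1.118 × 10⁻⁵ × 652,802,500) = 175000 / 7298.332 ≈ 23.978 cm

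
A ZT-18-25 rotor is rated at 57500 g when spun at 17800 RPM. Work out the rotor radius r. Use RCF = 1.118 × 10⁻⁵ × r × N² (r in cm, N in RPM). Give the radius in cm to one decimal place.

≈ 16.2 cm

57500 = 1.118 × 10⁻⁵ × r × (17800)²
r = 57500 / (1.118 × 10⁻⁵ × 316,840,000) = 57500 / 3542.271 ≈ 16.233 cm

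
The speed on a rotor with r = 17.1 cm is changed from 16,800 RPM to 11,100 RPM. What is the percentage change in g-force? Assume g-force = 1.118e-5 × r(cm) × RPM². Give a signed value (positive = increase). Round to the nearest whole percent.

RCF ∝ N², so the ratio is (11100/16800)² = (0.660714)² = 0.4365.
Change = 0.4365 − 1 = -0.5635 → -56.3%.

-56%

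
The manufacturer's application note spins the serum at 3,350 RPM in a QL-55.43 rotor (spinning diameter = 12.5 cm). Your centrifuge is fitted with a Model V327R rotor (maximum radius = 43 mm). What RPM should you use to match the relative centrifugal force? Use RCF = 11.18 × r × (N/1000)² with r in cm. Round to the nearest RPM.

Original rotor: r = 12.5 / 2 = 6.25 cm
RCF = 11.18 × r × (N/1000)²
RCF_original = 11.18 × 6.25 × (3.35)² = 11.18 × 6.25 × 11.2225 ≈ 784.2 × g
Your rotor: r = 43 mm = 4.3 cm
784.2 = 11.18 × 4.3 × (N/1000)²
(N/1000)² = 784.2 / 48.074 = 16.31235
N = 1000 × √16.31235 ≈ 4,038.9

4039 RPM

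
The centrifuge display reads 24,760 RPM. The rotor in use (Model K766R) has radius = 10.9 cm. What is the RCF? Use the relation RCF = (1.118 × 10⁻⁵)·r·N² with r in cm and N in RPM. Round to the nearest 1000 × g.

RCF = 1.118 × 10⁻⁵ × 10.9 × (24760)² = 1.118 × 10⁻⁵ × 10.9 × 613,057,600 ≈ 74,708.4 × g

75000 ×g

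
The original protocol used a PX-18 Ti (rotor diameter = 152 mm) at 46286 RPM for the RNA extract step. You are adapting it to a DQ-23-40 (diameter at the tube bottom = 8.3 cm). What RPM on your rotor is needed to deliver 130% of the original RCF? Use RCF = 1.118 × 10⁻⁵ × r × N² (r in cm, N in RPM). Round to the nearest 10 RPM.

71420 RPM

Original rotor: r = 152 mm / 2 = 76 mm = 7.6 cm
RCF = 1.118 × 10⁻⁵ × r × N²
RCF_original = 1.118 × 10⁻⁵ × 7.6 × (46286)² = 1.118 × 10⁻⁵ × 7.6 × 2,142,393,796 ≈ 182,034.9 × g
Target RCF = 1.3 × 182,034.9 ≈ 236,645.4 × g
Your rotor: r = 8.3 / 2 = 4.15 cm
236,645.4 = 1.118 × 10⁻⁵ × 4.15 × N²
N² = 236,645.4 / (4.6397 × 10⁻⁵) = 5,100,446,150
N ≈ √5,100,446,150 ≈ 71,417.4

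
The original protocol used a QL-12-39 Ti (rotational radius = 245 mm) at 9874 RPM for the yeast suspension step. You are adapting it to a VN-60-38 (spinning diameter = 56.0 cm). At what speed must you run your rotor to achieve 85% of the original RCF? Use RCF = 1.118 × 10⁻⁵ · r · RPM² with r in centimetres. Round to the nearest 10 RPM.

≈ 8520 RPM

Original rotor: r = 245 mm = 24.5 cm
RCF_original = 1.118 × 10⁻⁵ × 24.5 × (9874)² = 1.118 × 10⁻⁵ × 24.5 × 97,495,876 ≈ 26,705.1 × g
Target RCF = 0.85 × 26,705.1 ≈ 22,699.3 × g
Your rotor: r = 56.0 / 2 = 28 cm
22,699.3 = 1.118 × 10⁻⁵ × 28 × N²
N² = 22,699.3 / (31.304 × 10⁻⁵) = 72,512,458
N ≈ √72,512,458 ≈ 8,515.4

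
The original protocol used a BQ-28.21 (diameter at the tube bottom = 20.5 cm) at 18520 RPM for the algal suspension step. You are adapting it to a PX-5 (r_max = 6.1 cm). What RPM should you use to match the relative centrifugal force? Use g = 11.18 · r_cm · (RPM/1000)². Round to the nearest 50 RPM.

24000 RPM

Original rotor: r = 20.5 / 2 = 10.25 cm
RCF = 11.18 × r × (N/1000)²
RCF_original = 11.18 × 10.25 × (18.52)² = 11.18 × 10.25 × 342.9904 ≈ 39,305 × g
39,305 = 11.18 × 6.1 × (N/1000)²
(N/1000)² = 39,305 / 68.198 = 576.3365
N = 1000 × √576.3365 ≈ 24,007.0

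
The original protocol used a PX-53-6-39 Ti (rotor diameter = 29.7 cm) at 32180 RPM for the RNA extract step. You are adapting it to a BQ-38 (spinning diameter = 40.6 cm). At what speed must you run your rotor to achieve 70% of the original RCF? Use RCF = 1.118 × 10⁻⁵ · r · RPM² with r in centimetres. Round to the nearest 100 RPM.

≈ 23000 RPM

Original rotor: r = 29.7 / 2 = 14.85 cm
RCF_original = 1.118 × 10⁻⁵ × 14.85 × (32180)² = 1.118 × 10⁻⁵ × 14.85 × 1,035,552,400 ≈ 171,925.5 × g
Target RCF = 0.7 × 171,925.5 ≈ 120,347.8 × g
Your rotor: r = 40.6 / 2 = 20.3 cm
120,347.8 = 1.118 × 10⁻⁵ × 20.3 × N²
N² = 120,347.8 / (22.6954 × 10⁻⁵) = 530,273,976
N ≈ √530,273,976 ≈ 23,027.7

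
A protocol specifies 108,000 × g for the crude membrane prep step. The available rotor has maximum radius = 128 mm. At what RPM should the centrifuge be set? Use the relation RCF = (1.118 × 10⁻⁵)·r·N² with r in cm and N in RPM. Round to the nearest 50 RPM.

r = 128 mm = 12.8 cm
RCF = 1.118 × 10⁻⁵ × r × N²
108,000 = 1.118 × 10⁻⁵ × 12.8 × N²
N² = 108,000 / (14.3104 × 10⁻⁵) = 754,695,886
N ≈ √754,695,886 ≈ 27,471.7

27450 RPM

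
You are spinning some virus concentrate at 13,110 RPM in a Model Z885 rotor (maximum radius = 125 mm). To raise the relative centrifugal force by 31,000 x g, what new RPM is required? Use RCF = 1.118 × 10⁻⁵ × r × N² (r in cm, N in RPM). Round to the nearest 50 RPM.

19850 RPM

r = 125 mm = 12.5 cm
Current RCF = 1.118 × 10⁻⁵ × 12.5 × (13110)² = 1.118 × 10⁻⁵ × 12.5 × 171,872,100 ≈ 24,019.1 × g
Target RCF = 24,019.1 + 31,000 = 55,019.1 × g
N² = 55,019.1 / (13.975 × 10⁻⁵) = 393,696,601
N ≈ √393,696,601 ≈ 19,841.8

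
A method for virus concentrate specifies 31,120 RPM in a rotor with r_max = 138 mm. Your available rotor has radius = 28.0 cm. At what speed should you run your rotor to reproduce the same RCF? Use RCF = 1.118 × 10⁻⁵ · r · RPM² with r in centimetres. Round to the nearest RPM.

Original rotor: r = 138 mm = 13.8 cm
RCF_original = 1.118 × 10⁻⁵ × 13.8 × (31120)² = 1.118 × 10⁻⁵ × 13.8 × 968,454,400 ≈ 149,417 × g
149,417 = 1.118 × 10⁻⁵ × 28 × N²
N² = 149,417 / (31.304 × 10⁻⁵) = 477,309,609
N ≈ √477,309,609 ≈ 21,847.4

21847 RPM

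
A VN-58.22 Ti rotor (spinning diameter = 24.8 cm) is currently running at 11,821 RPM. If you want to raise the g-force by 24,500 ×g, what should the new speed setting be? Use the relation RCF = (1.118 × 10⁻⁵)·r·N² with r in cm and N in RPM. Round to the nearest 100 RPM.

≈ 17800 RPM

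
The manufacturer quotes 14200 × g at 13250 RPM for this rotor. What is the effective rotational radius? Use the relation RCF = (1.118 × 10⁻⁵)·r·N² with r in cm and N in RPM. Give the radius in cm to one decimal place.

7.2 cm

14200 = 1.118 × 10⁻⁵ × r × (13250)²
r = 14200 / (1.118 × 10⁻⁵ × 175,562,500) = 14200 / 1962.789 ≈ 7.235 cm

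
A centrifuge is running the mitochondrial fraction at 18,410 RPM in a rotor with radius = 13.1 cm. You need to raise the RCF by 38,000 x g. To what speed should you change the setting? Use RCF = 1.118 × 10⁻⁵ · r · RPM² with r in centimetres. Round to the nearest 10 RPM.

24460 RPM

Current RCF = 1.118 × 10⁻⁵ × 13.1 × (18410)² = 1.118 × 10⁻⁵ × 13.1 × 338,928,100 ≈ 49,638.7 × g
Target RCF = 49,638.7 + 38,000 = 87,638.7 × g
N² = 87,638.7 / (14.6458 × 10⁻⁵) = 598,387,934
N ≈ √598,387,934 ≈ 24,462.0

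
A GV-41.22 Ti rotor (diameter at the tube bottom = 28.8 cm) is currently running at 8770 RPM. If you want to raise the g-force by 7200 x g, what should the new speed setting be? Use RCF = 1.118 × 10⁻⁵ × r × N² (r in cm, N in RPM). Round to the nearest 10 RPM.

r = 28.8 / 2 = 14.4 cm
Current RCF = 1.118 × 10⁻⁵ × 14.4 × (8770)² = 1.118 × 10⁻⁵ × 14.4 × 76,912,900 ≈ 12,382.4 × g
Target RCF = 12,382.4 + 7,200 = 19,582.4 × g
N² = 19,582.4 / (16.0992 × 10⁻⁵) = 121,635,858
N ≈ √121,635,858 ≈ 11,028.9

N₂ ≈ 11030 RPM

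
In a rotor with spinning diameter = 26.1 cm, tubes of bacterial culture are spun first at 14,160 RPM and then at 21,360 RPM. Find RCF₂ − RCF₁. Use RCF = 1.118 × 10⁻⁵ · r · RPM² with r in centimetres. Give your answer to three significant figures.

37300 ×g

r = 26.1 / 2 = 13.05 cm
RCF₁ = 1.118 × 10⁻⁵ × 13.05 × (14160)² = 1.118 × 10⁻⁵ × 13.05 × 200,505,600 ≈ 29,253.6 × g
RCF₂ = 1.118 × 10⁻⁵ × 13.05 × (21360)² = 1.118 × 10⁻⁵ × 13.05 × 456,249,600 ≈ 66,566.4 × g
Increase = 66,566.4 − 29,253.6 = 37,312.8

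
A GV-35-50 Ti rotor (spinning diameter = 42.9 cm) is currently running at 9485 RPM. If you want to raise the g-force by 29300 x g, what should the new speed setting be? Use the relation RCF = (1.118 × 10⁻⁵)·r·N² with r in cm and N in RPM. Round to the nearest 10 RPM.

14570 RPM

r = 42.9 / 2 = 21.45 cm
Current RCF = 1.118 × 10⁻⁵ × 21.45 × (9485)² = 1.118 × 10⁻⁵ × 21.45 × 89,965,225 ≈ 21,574.7 × g
Target RCF = 21,574.7 + 29,300 = 50,874.7 × g
N² = 50,874.7 / (23.9811 × 10⁻⁵) = 212,144,981
N ≈ √212,144,981 ≈ 14,565.2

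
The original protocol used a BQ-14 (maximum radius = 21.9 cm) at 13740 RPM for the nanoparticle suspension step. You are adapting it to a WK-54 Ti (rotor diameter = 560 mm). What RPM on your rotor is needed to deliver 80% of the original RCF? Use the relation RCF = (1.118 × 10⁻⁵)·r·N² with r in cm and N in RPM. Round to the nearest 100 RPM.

≈ 10900 RPM

RCF_original = 1.118 × 10⁻⁵ × 21.9 × (13740)² = 1.118 × 10⁻⁵ × 21.9 × 188,787,600 ≈ 46,223.1 × g
Target RCF = 0.8 × 46,223.1 ≈ 36,978.5 × g
Your rotor: r = 560 mm / 2 = 280 mm = 28 cm
36,978.5 = 1.118 × 10⁻⁵ × 28 × N²
N² = 36,978.5 / (31.304 × 10⁻⁵) = 118,127,076
N ≈ √118,127,076 ≈ 10,868.6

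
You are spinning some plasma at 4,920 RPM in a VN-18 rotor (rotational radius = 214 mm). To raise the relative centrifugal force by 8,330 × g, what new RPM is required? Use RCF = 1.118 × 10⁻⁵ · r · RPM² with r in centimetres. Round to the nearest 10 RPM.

r = 214 mm = 21.4 cm
Current RCF = 1.118 × 10⁻⁵ × 21.4 × (4920)² = 1.118 × 10⁻⁵ × 21.4 × 24,206,400 ≈ 5,791.4 × g
Target RCF = 5,791.4 + 8,330 = 14,121.4 × g
N² = 14,121.4 / (23.9252 × 10⁻⁵) = 59,023,122
N ≈ √59,023,122 ≈ 7,682.7

7680 RPM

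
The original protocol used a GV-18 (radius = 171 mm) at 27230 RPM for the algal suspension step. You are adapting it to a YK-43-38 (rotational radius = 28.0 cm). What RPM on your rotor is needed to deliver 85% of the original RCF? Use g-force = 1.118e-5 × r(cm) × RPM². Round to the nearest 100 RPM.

Original rotor: r = 171 mm = 17.1 cm
RCF = 1.118 × 10⁻⁵ × r × N²
RCF_original = 1.118 × 10⁻⁵ × 17.1 × (27230)² = 1.118 × 10⁻⁵ × 17.1 × 741,472,900 ≈ 141,753.3 × g
Target RCF = 0.85 × 141,753.3 ≈ 120,490.3 × g
120,490.3 = 1.118 × 10⁻⁵ × 28 × N²
N² = 120,490.3 / (31.304 × 10⁻⁵) = 384,903,846
N ≈ √384,903,846 ≈ 19,619.0

≈ 19600 RPM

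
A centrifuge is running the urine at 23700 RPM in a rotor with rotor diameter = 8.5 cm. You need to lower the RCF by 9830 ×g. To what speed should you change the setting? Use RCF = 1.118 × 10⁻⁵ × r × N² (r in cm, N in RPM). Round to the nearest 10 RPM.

≈ 18840 RPM

r = 8.5 / 2 = 4.25 cm
Current RCF = 1.118 × 10⁻⁵ × 4.25 × (23700)² = 1.118 × 10⁻⁵ × 4.25 × 561,690,000 ≈ 26,688.7 × g
Target RCF = 26,688.7 − 9,830 = 16,858.7 × g
N² = 16,858.7 / (4.7515 × 10⁻⁵) = 354,807,955
N ≈ √354,807,955 ≈ 18,836.3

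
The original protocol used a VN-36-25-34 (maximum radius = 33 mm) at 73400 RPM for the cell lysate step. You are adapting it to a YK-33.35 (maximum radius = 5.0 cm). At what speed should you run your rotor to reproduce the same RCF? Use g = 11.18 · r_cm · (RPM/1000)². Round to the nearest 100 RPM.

59600 RPM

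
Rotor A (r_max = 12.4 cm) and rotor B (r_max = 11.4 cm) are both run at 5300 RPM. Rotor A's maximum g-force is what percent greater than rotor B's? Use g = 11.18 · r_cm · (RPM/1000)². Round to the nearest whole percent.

At equal RPM, RCF scales linearly with r: ratio = 12.4 / 11.4 = 1.0877.
So rotor A delivers 8.8% more g-force.

9%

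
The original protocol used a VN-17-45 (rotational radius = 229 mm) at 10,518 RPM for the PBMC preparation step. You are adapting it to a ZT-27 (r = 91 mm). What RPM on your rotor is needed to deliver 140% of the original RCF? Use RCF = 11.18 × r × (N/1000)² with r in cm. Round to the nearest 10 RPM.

19740 RPM

Original rotor: r = 229 mm = 22.9 cm
RCF_original = 11.18 × 22.9 × (10.518)² = 11.18 × 22.9 × 110.628324 ≈ 28,323.3 × g
Target RCF = 1.4 × 28,323.3 ≈ 39,652.6 × g
Your rotor: r = 91 mm = 9.1 cm
39,652.6 = 11.18 × 9.1 × (N/1000)²
(N/1000)² = 39,652.6 / 101.738 = 389.7521
N = 1000 × √389.7521 ≈ 19,742.1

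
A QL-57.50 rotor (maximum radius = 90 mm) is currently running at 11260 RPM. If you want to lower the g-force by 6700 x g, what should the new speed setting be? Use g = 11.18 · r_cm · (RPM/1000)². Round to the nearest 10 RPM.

N₂ ≈ 7760 RPM

r = 90 mm = 9.0 cm
Current RCF = 11.18 × 9 × (11.26)² = 11.18 × 9 × 126.7876 ≈ 12,757.4 × g
Target RCF = 12,757.4 − 6,700 = 6,057.4 × g
(N/1000)² = 6,057.4 / 100.62 = 60.20076
N = 1000 × √60.20076 ≈ 7,758.9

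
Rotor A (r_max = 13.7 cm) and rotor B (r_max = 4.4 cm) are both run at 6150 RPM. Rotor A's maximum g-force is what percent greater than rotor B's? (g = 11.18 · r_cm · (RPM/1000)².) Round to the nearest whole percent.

211%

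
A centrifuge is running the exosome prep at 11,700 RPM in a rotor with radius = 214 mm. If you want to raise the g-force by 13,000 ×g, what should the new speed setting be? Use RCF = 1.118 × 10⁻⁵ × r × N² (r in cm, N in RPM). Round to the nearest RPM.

≈ 13828 RPM

r = 214 mm = 21.4 cm
Current RCF = 1.118 × 10⁻⁵ × 21.4 × (11700)² = 1.118 × 10⁻⁵ × 21.4 × 136,890,000 ≈ 32,751.2 × g
Target RCF = 32,751.2 + 13,000 = 45,751.2 × g
N² = 45,751.2 / (23.9252 × 10⁻⁵) = 191,225,988
N ≈ √191,225,988 ≈ 13,828.4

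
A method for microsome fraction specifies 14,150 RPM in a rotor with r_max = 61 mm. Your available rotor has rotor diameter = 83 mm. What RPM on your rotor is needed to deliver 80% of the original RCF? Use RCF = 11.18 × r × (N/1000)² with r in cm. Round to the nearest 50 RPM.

≈ 15350 RPM

Original rotor: r = 61 mm = 6.1 cm
RCF = 11.18 × r × (N/1000)²
RCF_original = 11.18 × 6.1 × (14.15)² = 11.18 × 6.1 × 200.2225 ≈ 13,654.8 × g
Target RCF = 0.8 × 13,654.8 ≈ 10,923.8 × g
Your rotor: r = 83 mm / 2 = 41.5 mm = 4.15 cm
10,923.8 = 11.18 × 4.15 × (N/1000)²
(N/1000)² = 10,923.8 / 46.397 = 235.4419
N = 1000 × √235.4419 ≈ 15,344.1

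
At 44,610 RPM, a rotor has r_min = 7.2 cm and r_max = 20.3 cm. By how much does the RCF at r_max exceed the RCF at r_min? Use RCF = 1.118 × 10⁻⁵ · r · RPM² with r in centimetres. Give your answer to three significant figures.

≈ 291000 ×g

RCF_max = 1.118 × 10⁻⁵ × 20.3 × (44610)² = 1.118 × 10⁻⁵ × 20.3 × 1,990,052,100 ≈ 451,650.3 × g
RCF_min = 1.118 × 10⁻⁵ × 7.2 × (44610)² = 1.118 × 10⁻⁵ × 7.2 × 1,990,052,100 ≈ 160,191.2 × g
ΔRCF = 451,650.3 − 160,191.2 = 291,459.1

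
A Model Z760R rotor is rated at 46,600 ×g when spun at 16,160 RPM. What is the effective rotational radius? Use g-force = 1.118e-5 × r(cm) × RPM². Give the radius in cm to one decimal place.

46600 = 1.118 × 10⁻⁵ × r × (16160)²
r = 46600 / (1.118 × 10⁻⁵ × 261,145,600) = 46600 / 2919.608 ≈ 15.961 cm

16.0 cm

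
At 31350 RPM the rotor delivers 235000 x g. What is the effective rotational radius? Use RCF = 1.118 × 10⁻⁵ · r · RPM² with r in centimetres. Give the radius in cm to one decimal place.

21.4 cm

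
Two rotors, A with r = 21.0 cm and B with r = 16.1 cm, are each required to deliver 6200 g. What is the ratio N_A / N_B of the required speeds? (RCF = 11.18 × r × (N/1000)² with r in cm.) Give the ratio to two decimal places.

At fixed RCF, N ∝ 1/√r, so N_A/N_B = √(r_B/r_A) = √(16.1/21.0) = √0.766667 = 0.8756.

0.88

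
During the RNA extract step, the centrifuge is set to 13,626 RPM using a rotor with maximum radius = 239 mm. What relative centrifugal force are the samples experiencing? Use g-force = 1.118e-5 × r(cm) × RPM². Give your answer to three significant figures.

r = 239 mm = 23.9 cm
RCF = 1.118 × 10⁻⁵ × 23.9 × (13626)² = 1.118 × 10⁻⁵ × 23.9 × 185,667,876 ≈ 49,610.8 × g

49600 x g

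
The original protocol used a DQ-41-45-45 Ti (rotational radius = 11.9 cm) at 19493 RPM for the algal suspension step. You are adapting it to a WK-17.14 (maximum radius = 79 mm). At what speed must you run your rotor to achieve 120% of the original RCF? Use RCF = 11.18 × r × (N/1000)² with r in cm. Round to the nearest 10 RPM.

RCF_original = 11.18 × 11.9 × (19.493)² = 11.18 × 11.9 × 379.977049 ≈ 50,552.9 × g
Target RCF = 1.2 × 50,552.9 ≈ 60,663.5 × g
Your rotor: r = 79 mm = 7.9 cm
60,663.5 = 11.18 × 7.9 × (N/1000)²
(N/1000)² = 60,663.5 / 88.322 = 686.8447
N = 1000 × √686.8447 ≈ 26,207.7

26210 RPM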